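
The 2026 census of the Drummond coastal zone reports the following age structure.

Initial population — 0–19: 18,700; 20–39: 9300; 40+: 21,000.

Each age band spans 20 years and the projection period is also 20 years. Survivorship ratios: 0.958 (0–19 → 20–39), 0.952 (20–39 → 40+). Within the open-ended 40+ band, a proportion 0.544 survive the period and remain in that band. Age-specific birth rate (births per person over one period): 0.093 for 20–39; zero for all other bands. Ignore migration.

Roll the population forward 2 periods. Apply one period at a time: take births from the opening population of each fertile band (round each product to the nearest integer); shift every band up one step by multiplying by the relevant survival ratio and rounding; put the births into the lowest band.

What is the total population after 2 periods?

Let band 1 be 0–19 through band 3 = 40+.
Period 1.
Births: 9300 × 0.093 = 865
Band 2: 18700 × 0.958 = 17915
Band 3: 9300 × 0.952 + 21000 × 0.544 = 8854 + 11424 = 20278
Population now: 0–19=865, 20–39=17915, 40+=20278
Period 2.
Births: 17915 × 0.093 = 1666
Band 2: 865 × 0.958 = 829
Band 3: 17915 × 0.952 + 20278 × 0.544 = 17055 + 11031 = 28086
Population now: 0–19=1666, 20–39=829, 40+=28086
Total after period 2: 1666 + 829 + 28086 = 30581

30581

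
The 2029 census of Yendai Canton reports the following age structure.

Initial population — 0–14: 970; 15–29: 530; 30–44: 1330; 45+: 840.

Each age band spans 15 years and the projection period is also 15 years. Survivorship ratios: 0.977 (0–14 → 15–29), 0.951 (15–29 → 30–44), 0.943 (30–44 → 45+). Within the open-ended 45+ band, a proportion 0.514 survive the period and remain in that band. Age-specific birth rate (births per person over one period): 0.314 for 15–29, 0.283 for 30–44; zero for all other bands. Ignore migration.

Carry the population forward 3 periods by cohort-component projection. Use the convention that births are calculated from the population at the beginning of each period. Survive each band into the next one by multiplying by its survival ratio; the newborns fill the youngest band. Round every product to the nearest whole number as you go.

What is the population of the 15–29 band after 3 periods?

431

[period 1]
Births: 530 * 0.314 = 166  |  1330 * 0.283 = 376 → total 542
15–29: 970 * 0.977 = 948
30–44: 530 * 0.951 = 504
45+: 1330 * 0.943 + 840 * 0.514 = 1254 + 432 = 1686
→ [542, 948, 504, 1686]
[period 2]
Births: 948 * 0.314 = 298  |  504 * 0.283 = 143 → total 441
15–29: 542 * 0.977 = 530
30–44: 948 * 0.951 = 902
45+: 504 * 0.943 + 1686 * 0.514 = 475 + 867 = 1342
→ [441, 530, 902, 1342]
[period 3]
Births: 530 * 0.314 = 166  |  902 * 0.283 = 255 → total 421
15–29: 441 * 0.977 = 431
30–44: 530 * 0.951 = 504
45+: 902 * 0.943 + 1342 * 0.514 = 851 + 690 = 1541
→ [421, 431, 504, 1541]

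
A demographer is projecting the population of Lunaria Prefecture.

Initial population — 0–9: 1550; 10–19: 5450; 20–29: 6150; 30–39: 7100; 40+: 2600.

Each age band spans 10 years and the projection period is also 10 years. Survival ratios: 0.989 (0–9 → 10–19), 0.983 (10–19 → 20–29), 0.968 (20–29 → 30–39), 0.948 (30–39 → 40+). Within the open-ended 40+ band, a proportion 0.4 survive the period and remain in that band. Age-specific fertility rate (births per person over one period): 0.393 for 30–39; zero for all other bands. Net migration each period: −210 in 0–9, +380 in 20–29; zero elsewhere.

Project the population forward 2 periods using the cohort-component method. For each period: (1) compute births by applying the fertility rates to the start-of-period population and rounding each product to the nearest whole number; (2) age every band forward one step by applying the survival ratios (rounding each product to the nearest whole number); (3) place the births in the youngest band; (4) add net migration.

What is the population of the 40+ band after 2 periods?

8751

(Groups numbered youngest = 1 to oldest = 5.)
After projecting period 1:
Births: 7100 * 0.393 = 2790
Group 2: 1550 * 0.989 = 1533
Group 3: 5450 * 0.983 = 5357
Group 4: 6150 * 0.968 = 5953
Group 5: 7100 * 0.948 + 2600 * 0.4 = 6731 + 1040 = 7771
Net migration: Group 1 − 210 → 2580; Group 3 + 380 → 5737
Giving 2580 / 1533 / 5737 / 5953 / 7771.
After projecting period 2:
Births: 5953 * 0.393 = 2340
Group 2: 2580 * 0.989 = 2552
Group 3: 1533 * 0.983 = 1507
Group 4: 5737 * 0.968 = 5553
Group 5: 5953 * 0.948 + 7771 * 0.4 = 5643 + 3108 = 8751
Net migration: Group 1 − 210 → 2130; Group 3 + 380 → 1887
Giving 2130 / 2552 / 1887 / 5553 / 8751.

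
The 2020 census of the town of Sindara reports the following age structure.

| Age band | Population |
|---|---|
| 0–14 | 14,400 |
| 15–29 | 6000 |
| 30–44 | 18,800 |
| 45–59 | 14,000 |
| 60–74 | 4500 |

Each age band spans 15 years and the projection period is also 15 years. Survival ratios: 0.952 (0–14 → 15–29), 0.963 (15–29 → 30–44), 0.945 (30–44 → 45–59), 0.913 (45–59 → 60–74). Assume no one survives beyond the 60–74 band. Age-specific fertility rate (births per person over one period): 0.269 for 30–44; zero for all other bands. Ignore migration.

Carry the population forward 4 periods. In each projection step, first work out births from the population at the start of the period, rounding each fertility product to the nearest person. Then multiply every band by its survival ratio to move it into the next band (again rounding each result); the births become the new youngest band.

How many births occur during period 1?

5057

Let band 1 be 0–14 through band 5 = 60–74.
— Period 1 —
Births: 18800 × 0.269 = 5057
Band 2: 14400 × 0.952 = 13709
Band 3: 6000 × 0.963 = 5778
Band 4: 18800 × 0.945 = 17766
Band 5: 14000 × 0.913 = 12782
Giving 5057 / 13709 / 5778 / 17766 / 12782.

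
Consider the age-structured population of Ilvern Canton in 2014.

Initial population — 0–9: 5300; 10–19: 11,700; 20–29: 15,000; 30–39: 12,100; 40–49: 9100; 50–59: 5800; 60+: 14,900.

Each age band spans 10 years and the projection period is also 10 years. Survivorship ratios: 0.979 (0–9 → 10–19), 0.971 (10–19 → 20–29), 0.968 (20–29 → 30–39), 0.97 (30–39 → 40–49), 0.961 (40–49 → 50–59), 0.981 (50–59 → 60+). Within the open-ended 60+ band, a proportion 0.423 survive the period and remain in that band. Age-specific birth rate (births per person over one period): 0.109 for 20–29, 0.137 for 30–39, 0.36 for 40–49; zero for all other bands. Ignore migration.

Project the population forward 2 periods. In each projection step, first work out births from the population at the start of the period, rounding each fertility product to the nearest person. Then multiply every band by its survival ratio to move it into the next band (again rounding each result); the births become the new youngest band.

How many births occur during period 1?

— Period 1 —
Births: 15000 * 0.109 = 1635 ; 12100 * 0.137 = 1658 ; 9100 * 0.36 = 3276 → 6569
10–19: 5300 * 0.979 = 5189
20–29: 11700 * 0.971 = 11361
30–39: 15000 * 0.968 = 14520
40–49: 12100 * 0.97 = 11737
50–59: 9100 * 0.961 = 8745
60+: 5800 * 0.981 + 14900 * 0.423 = 5690 + 6303 = 11993
Population now: 0–9=6569, 10–19=5189, 20–29=11361, 30–39=14520, 40–49=11737, 50–59=8745, 60+=11993

6569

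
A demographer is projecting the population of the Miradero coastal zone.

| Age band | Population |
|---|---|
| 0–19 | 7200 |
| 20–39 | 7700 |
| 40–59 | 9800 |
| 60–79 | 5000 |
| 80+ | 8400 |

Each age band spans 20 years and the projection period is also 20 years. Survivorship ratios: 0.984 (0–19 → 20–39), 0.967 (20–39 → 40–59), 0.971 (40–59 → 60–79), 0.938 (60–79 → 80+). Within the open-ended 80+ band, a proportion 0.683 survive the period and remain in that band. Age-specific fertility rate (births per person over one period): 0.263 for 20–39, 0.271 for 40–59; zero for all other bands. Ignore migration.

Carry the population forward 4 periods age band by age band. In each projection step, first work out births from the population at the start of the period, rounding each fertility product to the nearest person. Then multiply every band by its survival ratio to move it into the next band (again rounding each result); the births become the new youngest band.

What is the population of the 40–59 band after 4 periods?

3693

Let band 1 be 0–19 through band 5 = 80+.
Period 1.
Births: 7700 × 0.263 = 2025  |  9800 × 0.271 = 2656 ⇒ total 4681
Band 2: 7200 × 0.984 = 7085
Band 3: 7700 × 0.967 = 7446
Band 4: 9800 × 0.971 = 9516
Band 5: 5000 × 0.938 + 8400 × 0.683 = 4690 + 5737 = 10427
Giving 4681 / 7085 / 7446 / 9516 / 10427.
Period 2.
Births: 7085 × 0.263 = 1863  |  7446 × 0.271 = 2018 ⇒ total 3881
Band 2: 4681 × 0.984 = 4606
Band 3: 7085 × 0.967 = 6851
Band 4: 7446 × 0.971 = 7230
Band 5: 9516 × 0.938 + 10427 × 0.683 = 8926 + 7122 = 16048
Giving 3881 / 4606 / 6851 / 7230 / 16048.
Period 3.
Births: 4606 × 0.263 = 1211  |  6851 × 0.271 = 1857 ⇒ total 3068
Band 2: 3881 × 0.984 = 3819
Band 3: 4606 × 0.967 = 4454
Band 4: 6851 × 0.971 = 6652
Band 5: 7230 × 0.938 + 16048 × 0.683 = 6782 + 10961 = 17743
Giving 3068 / 3819 / 4454 / 6652 / 17743.
Period 4.
Births: 3819 × 0.263 = 1004  |  4454 × 0.271 = 1207 ⇒ total 2211
Band 2: 3068 × 0.984 = 3019
Band 3: 3819 × 0.967 = 3693
Band 4: 4454 × 0.971 = 4325
Band 5: 6652 × 0.938 + 17743 × 0.683 = 6240 + 12118 = 18358
Giving 2211 / 3019 / 3693 / 4325 / 18358.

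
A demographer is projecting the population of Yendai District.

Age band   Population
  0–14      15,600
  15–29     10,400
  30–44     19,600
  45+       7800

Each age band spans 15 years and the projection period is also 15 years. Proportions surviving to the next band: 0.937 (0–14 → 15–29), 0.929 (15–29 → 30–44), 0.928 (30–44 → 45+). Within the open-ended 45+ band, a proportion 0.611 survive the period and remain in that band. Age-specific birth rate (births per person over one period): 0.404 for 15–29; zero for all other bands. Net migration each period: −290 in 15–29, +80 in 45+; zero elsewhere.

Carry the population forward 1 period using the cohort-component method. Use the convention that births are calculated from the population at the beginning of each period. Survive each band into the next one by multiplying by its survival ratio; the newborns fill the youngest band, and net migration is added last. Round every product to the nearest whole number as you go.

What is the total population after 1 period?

After projecting period 1:
Births: 10400 * 0.404 = 4202
15–29: 15600 * 0.937 = 14617
30–44: 10400 * 0.929 = 9662
45+: 19600 * 0.928 + 7800 * 0.611 = 18189 + 4766 = 22955
Net migration: 15–29 − 290 → 14327; 45+ + 80 → 23035
Giving 4202 / 14327 / 9662 / 23035.
Total after period 1: 4202 + 14327 + 9662 + 23035 = 51226

51226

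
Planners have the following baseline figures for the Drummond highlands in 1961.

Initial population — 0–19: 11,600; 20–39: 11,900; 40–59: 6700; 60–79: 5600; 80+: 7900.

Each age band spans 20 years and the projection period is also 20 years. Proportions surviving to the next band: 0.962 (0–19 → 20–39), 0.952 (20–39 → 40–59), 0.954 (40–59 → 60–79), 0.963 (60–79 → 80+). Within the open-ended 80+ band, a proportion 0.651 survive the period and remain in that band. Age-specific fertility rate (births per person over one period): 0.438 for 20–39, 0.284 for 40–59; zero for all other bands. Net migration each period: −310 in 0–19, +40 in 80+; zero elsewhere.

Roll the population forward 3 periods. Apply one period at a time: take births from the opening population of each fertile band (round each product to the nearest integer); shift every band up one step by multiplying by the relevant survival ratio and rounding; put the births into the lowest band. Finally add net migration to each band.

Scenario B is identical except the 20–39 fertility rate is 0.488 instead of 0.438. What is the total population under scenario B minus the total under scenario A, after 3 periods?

(Bands numbered youngest = 1 to oldest = 5.)
Period 1:
Births: 11900 * 0.438 = 5212, 6700 * 0.284 = 1903 ⇒ total 7115
Band 2: 11600 * 0.962 = 11159
Band 3: 11900 * 0.952 = 11329
Band 4: 6700 * 0.954 = 6392
Band 5: 5600 * 0.963 + 7900 * 0.651 = 5393 + 5143 = 10536
Net migration: Band 1 − 310 → 6805; Band 5 + 40 → 10576
→ [6805, 11159, 11329, 6392, 10576]
Period 2:
Births: 11159 * 0.438 = 4888, 11329 * 0.284 = 3217 ⇒ total 8105
Band 2: 6805 * 0.962 = 6546
Band 3: 11159 * 0.952 = 10623
Band 4: 11329 * 0.954 = 10808
Band 5: 6392 * 0.963 + 10576 * 0.651 = 6155 + 6885 = 13040
Net migration: Band 1 − 310 → 7795; Band 5 + 40 → 13080
→ [7795, 6546, 10623, 10808, 13080]
Period 3:
Births: 6546 * 0.438 = 2867, 10623 * 0.284 = 3017 ⇒ total 5884
Band 2: 7795 * 0.962 = 7499
Band 3: 6546 * 0.952 = 6232
Band 4: 10623 * 0.954 = 10134
Band 5: 10808 * 0.963 + 13080 * 0.651 = 10408 + 8515 = 18923
Net migration: Band 1 − 310 → 5574; Band 5 + 40 → 18963
→ [5574, 7499, 6232, 10134, 18963]
Scenario A total after 3 periods: 48402
Scenario B projection —
Period 1:
Births: 11900 * 0.488 = 5807, 6700 * 0.284 = 1903 ⇒ total 7710
Band 2: 11600 * 0.962 = 11159
Band 3: 11900 * 0.952 = 11329
Band 4: 6700 * 0.954 = 6392
Band 5: 5600 * 0.963 + 7900 * 0.651 = 5393 + 5143 = 10536
Net migration: Band 1 − 310 → 7400; Band 5 + 40 → 10576
→ [7400, 11159, 11329, 6392, 10576]
Period 2:
Births: 11159 * 0.488 = 5446, 11329 * 0.284 = 3217 ⇒ total 8663
Band 2: 7400 * 0.962 = 7119
Band 3: 11159 * 0.952 = 10623
Band 4: 11329 * 0.954 = 10808
Band 5: 6392 * 0.963 + 10576 * 0.651 = 6155 + 6885 = 13040
Net migration: Band 1 − 310 → 8353; Band 5 + 40 → 13080
→ [8353, 7119, 10623, 10808, 13080]
Period 3:
Births: 7119 * 0.488 = 3474, 10623 * 0.284 = 3017 ⇒ total 6491
Band 2: 8353 * 0.962 = 8036
Band 3: 7119 * 0.952 = 6777
Band 4: 10623 * 0.954 = 10134
Band 5: 10808 * 0.963 + 13080 * 0.651 = 10408 + 8515 = 18923
Net migration: Band 1 − 310 → 6181; Band 5 + 40 → 18963
→ [6181, 8036, 6777, 10134, 18963]
Scenario B total after 3 periods: 50091
Difference B − A = 50091 − 48402 = 1689

1689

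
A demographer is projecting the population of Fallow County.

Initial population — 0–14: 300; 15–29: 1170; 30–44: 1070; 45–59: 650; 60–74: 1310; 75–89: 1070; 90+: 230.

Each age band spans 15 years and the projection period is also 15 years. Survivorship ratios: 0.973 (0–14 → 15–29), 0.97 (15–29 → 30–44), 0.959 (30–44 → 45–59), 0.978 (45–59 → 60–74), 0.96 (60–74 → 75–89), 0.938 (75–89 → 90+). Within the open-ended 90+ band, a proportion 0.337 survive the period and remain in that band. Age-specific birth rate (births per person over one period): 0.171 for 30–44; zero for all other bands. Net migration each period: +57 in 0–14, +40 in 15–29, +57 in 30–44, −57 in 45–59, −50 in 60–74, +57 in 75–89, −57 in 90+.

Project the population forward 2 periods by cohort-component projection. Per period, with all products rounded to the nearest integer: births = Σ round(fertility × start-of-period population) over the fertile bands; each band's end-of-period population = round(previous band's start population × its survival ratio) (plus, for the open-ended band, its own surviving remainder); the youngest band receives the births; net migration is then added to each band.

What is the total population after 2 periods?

5039

Let band 1 be 0–14 through band 7 = 90+.
[period 1]
Births: 1070 × 0.171 = 183
Band 2: 300 × 0.973 = 292
Band 3: 1170 × 0.97 = 1135
Band 4: 1070 × 0.959 = 1026
Band 5: 650 × 0.978 = 636
Band 6: 1310 × 0.96 = 1258
Band 7: 1070 × 0.938 + 230 × 0.337 = 1004 + 78 = 1082
Net migration: Band 1 + 57 → 240; Band 2 + 40 → 332; Band 3 + 57 → 1192; Band 4 − 57 → 969; Band 5 − 50 → 586; Band 6 + 57 → 1315; Band 7 − 57 → 1025
End of period: [240, 332, 1192, 969, 586, 1315, 1025]
[period 2]
Births: 1192 × 0.171 = 204
Band 2: 240 × 0.973 = 234
Band 3: 332 × 0.97 = 322
Band 4: 1192 × 0.959 = 1143
Band 5: 969 × 0.978 = 948
Band 6: 586 × 0.96 = 563
Band 7: 1315 × 0.938 + 1025 × 0.337 = 1233 + 345 = 1578
Net migration: Band 1 + 57 → 261; Band 2 + 40 → 274; Band 3 + 57 → 379; Band 4 − 57 → 1086; Band 5 − 50 → 898; Band 6 + 57 → 620; Band 7 − 57 → 1521
End of period: [261, 274, 379, 1086, 898, 620, 1521]
Total after period 2: 261 + 274 + 379 + 1086 + 898 + 620 + 1521 = 5039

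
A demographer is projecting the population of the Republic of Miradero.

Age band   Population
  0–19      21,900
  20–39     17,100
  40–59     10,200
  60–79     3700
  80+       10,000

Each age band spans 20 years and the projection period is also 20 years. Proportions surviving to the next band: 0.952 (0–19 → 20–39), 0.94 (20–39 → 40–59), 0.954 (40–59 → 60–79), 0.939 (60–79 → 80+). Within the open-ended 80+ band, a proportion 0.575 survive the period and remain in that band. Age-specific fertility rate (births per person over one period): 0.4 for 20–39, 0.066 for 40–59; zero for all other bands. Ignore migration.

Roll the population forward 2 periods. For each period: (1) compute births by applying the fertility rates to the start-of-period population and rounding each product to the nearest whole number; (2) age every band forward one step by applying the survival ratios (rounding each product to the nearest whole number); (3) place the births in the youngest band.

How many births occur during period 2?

Period 1:
Births: 17100 × 0.4 = 6840 ; 10200 × 0.066 = 673 → total 7513
20–39: 21900 × 0.952 = 20849
40–59: 17100 × 0.94 = 16074
60–79: 10200 × 0.954 = 9731
80+: 3700 × 0.939 + 10000 × 0.575 = 3474 + 5750 = 9224
Giving 7513 / 20849 / 16074 / 9731 / 9224.
Period 2:
Births: 20849 × 0.4 = 8340 ; 16074 × 0.066 = 1061 → total 9401
20–39: 7513 × 0.952 = 7152
40–59: 20849 × 0.94 = 19598
60–79: 16074 × 0.954 = 15335
80+: 9731 × 0.939 + 9224 × 0.575 = 9137 + 5304 = 14441
Giving 9401 / 7152 / 19598 / 15335 / 14441.

9401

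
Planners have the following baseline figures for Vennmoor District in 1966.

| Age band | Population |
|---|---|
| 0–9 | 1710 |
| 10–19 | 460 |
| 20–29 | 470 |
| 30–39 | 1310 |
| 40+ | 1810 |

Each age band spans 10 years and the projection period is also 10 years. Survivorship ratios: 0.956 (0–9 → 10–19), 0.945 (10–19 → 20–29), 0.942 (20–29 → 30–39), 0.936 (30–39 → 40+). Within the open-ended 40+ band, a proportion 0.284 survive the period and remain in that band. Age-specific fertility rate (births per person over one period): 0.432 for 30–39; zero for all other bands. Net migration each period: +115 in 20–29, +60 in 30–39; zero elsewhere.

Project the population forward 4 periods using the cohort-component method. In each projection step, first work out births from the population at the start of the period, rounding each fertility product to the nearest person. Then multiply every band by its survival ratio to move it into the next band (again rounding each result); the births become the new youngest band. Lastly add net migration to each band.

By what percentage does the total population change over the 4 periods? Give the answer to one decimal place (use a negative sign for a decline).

[period 1]
Births: 1310 × 0.432 = 566
10–19: 1710 × 0.956 = 1635
20–29: 460 × 0.945 = 435
30–39: 470 × 0.942 = 443
40+: 1310 × 0.936 + 1810 × 0.284 = 1226 + 514 = 1740
Net migration: 20–29 + 115 → 550; 30–39 + 60 → 503
End of period: [566, 1635, 550, 503, 1740]
[period 2]
Births: 503 × 0.432 = 217
10–19: 566 × 0.956 = 541
20–29: 1635 × 0.945 = 1545
30–39: 550 × 0.942 = 518
40+: 503 × 0.936 + 1740 × 0.284 = 471 + 494 = 965
Net migration: 20–29 + 115 → 1660; 30–39 + 60 → 578
End of period: [217, 541, 1660, 578, 965]
[period 3]
Births: 578 × 0.432 = 250
10–19: 217 × 0.956 = 207
20–29: 541 × 0.945 = 511
30–39: 1660 × 0.942 = 1564
40+: 578 × 0.936 + 965 × 0.284 = 541 + 274 = 815
Net migration: 20–29 + 115 → 626; 30–39 + 60 → 1624
End of period: [250, 207, 626, 1624, 815]
[period 4]
Births: 1624 × 0.432 = 702
10–19: 250 × 0.956 = 239
20–29: 207 × 0.945 = 196
30–39: 626 × 0.942 = 590
40+: 1624 × 0.936 + 815 × 0.284 = 1520 + 231 = 1751
Net migration: 20–29 + 115 → 311; 30–39 + 60 → 650
End of period: [702, 239, 311, 650, 1751]
Total: 5760 → 3653; change = -2107; percentage change = -36.6%

-36.6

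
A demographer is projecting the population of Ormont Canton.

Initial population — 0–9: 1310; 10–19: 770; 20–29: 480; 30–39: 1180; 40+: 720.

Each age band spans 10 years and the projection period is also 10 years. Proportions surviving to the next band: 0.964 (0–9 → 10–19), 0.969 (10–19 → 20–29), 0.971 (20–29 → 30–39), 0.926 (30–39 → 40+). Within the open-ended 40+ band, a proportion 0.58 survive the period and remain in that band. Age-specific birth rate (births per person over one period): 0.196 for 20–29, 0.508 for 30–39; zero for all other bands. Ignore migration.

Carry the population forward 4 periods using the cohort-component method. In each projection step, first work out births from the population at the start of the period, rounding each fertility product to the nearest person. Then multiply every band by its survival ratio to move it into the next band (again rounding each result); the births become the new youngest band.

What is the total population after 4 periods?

4233

Let group 1 be 0–9 through group 5 = 40+.
[period 1]
Births: 480 × 0.196 = 94, 1180 × 0.508 = 599 → total 693
Group 2: 1310 × 0.964 = 1263
Group 3: 770 × 0.969 = 746
Group 4: 480 × 0.971 = 466
Group 5: 1180 × 0.926 + 720 × 0.58 = 1093 + 418 = 1511
End of period: [693, 1263, 746, 466, 1511]
[period 2]
Births: 746 × 0.196 = 146, 466 × 0.508 = 237 → total 383
Group 2: 693 × 0.964 = 668
Group 3: 1263 × 0.969 = 1224
Group 4: 746 × 0.971 = 724
Group 5: 466 × 0.926 + 1511 × 0.58 = 432 + 876 = 1308
End of period: [383, 668, 1224, 724, 1308]
[period 3]
Births: 1224 × 0.196 = 240, 724 × 0.508 = 368 → total 608
Group 2: 383 × 0.964 = 369
Group 3: 668 × 0.969 = 647
Group 4: 1224 × 0.971 = 1189
Group 5: 724 × 0.926 + 1308 × 0.58 = 670 + 759 = 1429
End of period: [608, 369, 647, 1189, 1429]
[period 4]
Births: 647 × 0.196 = 127, 1189 × 0.508 = 604 → total 731
Group 2: 608 × 0.964 = 586
Group 3: 369 × 0.969 = 358
Group 4: 647 × 0.971 = 628
Group 5: 1189 × 0.926 + 1429 × 0.58 = 1101 + 829 = 1930
End of period: [731, 586, 358, 628, 1930]
Total after period 4: 731 + 586 + 358 + 628 + 1930 = 4233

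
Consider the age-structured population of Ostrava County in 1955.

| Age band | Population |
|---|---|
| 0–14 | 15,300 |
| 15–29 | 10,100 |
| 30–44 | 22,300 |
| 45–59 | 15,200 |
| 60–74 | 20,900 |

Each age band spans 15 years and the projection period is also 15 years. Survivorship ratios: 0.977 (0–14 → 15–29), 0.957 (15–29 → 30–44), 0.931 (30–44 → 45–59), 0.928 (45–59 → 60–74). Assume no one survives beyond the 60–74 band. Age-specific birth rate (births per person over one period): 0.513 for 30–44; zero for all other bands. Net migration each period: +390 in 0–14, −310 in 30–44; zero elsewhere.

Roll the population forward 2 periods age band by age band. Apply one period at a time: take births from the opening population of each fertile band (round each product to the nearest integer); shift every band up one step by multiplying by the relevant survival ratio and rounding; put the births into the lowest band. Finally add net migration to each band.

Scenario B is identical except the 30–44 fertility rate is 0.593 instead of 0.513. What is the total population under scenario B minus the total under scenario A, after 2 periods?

2491

Call the groups 1 to 5, youngest first.
[period 1]
Births: 22300 × 0.513 = 11440
Group 2: 15300 × 0.977 = 14948
Group 3: 10100 × 0.957 = 9666
Group 4: 22300 × 0.931 = 20761
Group 5: 15200 × 0.928 = 14106
Net migration: Group 1 + 390 → 11830; Group 3 − 310 → 9356
Giving 11830 / 14948 / 9356 / 20761 / 14106.
[period 2]
Births: 9356 × 0.513 = 4800
Group 2: 11830 × 0.977 = 11558
Group 3: 14948 × 0.957 = 14305
Group 4: 9356 × 0.931 = 8710
Group 5: 20761 × 0.928 = 19266
Net migration: Group 1 + 390 → 5190; Group 3 − 310 → 13995
Giving 5190 / 11558 / 13995 / 8710 / 19266.
Scenario A total after 2 periods: 58719
Scenario B projection —
[period 1]
Births: 22300 × 0.593 = 13224
Group 2: 15300 × 0.977 = 14948
Group 3: 10100 × 0.957 = 9666
Group 4: 22300 × 0.931 = 20761
Group 5: 15200 × 0.928 = 14106
Net migration: Group 1 + 390 → 13614; Group 3 − 310 → 9356
Giving 13614 / 14948 / 9356 / 20761 / 14106.
[period 2]
Births: 9356 × 0.593 = 5548
Group 2: 13614 × 0.977 = 13301
Group 3: 14948 × 0.957 = 14305
Group 4: 9356 × 0.931 = 8710
Group 5: 20761 × 0.928 = 19266
Net migration: Group 1 + 390 → 5938; Group 3 − 310 → 13995
Giving 5938 / 13301 / 13995 / 8710 / 19266.
Scenario B total after 2 periods: 61210
Difference B − A = 61210 − 58719 = 2491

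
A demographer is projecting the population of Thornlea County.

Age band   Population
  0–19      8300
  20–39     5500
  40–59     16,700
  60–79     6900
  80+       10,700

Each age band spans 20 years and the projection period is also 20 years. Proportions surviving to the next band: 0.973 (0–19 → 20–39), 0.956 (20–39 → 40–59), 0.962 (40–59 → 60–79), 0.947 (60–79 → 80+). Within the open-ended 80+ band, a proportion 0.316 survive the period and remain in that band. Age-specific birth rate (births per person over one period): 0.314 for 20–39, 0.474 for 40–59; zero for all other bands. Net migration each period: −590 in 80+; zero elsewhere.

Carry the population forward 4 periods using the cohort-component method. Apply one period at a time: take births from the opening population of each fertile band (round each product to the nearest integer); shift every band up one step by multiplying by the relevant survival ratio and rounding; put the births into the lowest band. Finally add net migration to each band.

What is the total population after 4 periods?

Period 1:
Births: 5500 * 0.314 = 1727 ; 16700 * 0.474 = 7916 → 9643
20–39: 8300 * 0.973 = 8076
40–59: 5500 * 0.956 = 5258
60–79: 16700 * 0.962 = 16065
80+: 6900 * 0.947 + 10700 * 0.316 = 6534 + 3381 = 9915
Net migration: 80+ − 590 → 9325
Giving 9643 / 8076 / 5258 / 16065 / 9325.
Period 2:
Births: 8076 * 0.314 = 2536 ; 5258 * 0.474 = 2492 → 5028
20–39: 9643 * 0.973 = 9383
40–59: 8076 * 0.956 = 7721
60–79: 5258 * 0.962 = 5058
80+: 16065 * 0.947 + 9325 * 0.316 = 15214 + 2947 = 18161
Net migration: 80+ − 590 → 17571
Giving 5028 / 9383 / 7721 / 5058 / 17571.
Period 3:
Births: 9383 * 0.314 = 2946 ; 7721 * 0.474 = 3660 → 6606
20–39: 5028 * 0.973 = 4892
40–59: 9383 * 0.956 = 8970
60–79: 7721 * 0.962 = 7428
80+: 5058 * 0.947 + 17571 * 0.316 = 4790 + 5552 = 10342
Net migration: 80+ − 590 → 9752
Giving 6606 / 4892 / 8970 / 7428 / 9752.
Period 4:
Births: 4892 * 0.314 = 1536 ; 8970 * 0.474 = 4252 → 5788
20–39: 6606 * 0.973 = 6428
40–59: 4892 * 0.956 = 4677
60–79: 8970 * 0.962 = 8629
80+: 7428 * 0.947 + 9752 * 0.316 = 7034 + 3082 = 10116
Net migration: 80+ − 590 → 9526
Giving 5788 / 6428 / 4677 / 8629 / 9526.
Total after period 4: 5788 + 6428 + 4677 + 8629 + 9526 = 35048

35048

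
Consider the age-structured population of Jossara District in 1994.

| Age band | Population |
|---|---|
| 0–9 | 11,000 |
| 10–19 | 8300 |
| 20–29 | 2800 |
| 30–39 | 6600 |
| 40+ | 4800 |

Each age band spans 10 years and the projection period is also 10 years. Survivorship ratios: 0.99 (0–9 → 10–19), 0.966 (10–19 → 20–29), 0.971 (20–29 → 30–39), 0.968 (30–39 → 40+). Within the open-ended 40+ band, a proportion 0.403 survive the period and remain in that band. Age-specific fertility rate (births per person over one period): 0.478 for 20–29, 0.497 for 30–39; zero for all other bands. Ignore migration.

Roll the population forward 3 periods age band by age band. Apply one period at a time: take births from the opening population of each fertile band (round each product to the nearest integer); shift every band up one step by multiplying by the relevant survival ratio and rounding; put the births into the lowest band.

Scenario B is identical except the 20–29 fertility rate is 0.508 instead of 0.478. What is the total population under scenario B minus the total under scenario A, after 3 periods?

(Groups numbered youngest = 1 to oldest = 5.)
Period 1.
Births: 2800 * 0.478 = 1338 ; 6600 * 0.497 = 3280 — total 4618
Group 2: 11000 * 0.99 = 10890
Group 3: 8300 * 0.966 = 8018
Group 4: 2800 * 0.971 = 2719
Group 5: 6600 * 0.968 + 4800 * 0.403 = 6389 + 1934 = 8323
Giving 4618 / 10890 / 8018 / 2719 / 8323.
Period 2.
Births: 8018 * 0.478 = 3833 ; 2719 * 0.497 = 1351 — total 5184
Group 2: 4618 * 0.99 = 4572
Group 3: 10890 * 0.966 = 10520
Group 4: 8018 * 0.971 = 7785
Group 5: 2719 * 0.968 + 8323 * 0.403 = 2632 + 3354 = 5986
Giving 5184 / 4572 / 10520 / 7785 / 5986.
Period 3.
Births: 10520 * 0.478 = 5029 ; 7785 * 0.497 = 3869 — total 8898
Group 2: 5184 * 0.99 = 5132
Group 3: 4572 * 0.966 = 4417
Group 4: 10520 * 0.971 = 10215
Group 5: 7785 * 0.968 + 5986 * 0.403 = 7536 + 2412 = 9948
Giving 8898 / 5132 / 4417 / 10215 / 9948.
Scenario A total after 3 periods: 38610
Scenario B projection —
Period 1.
Births: 2800 * 0.508 = 1422 ; 6600 * 0.497 = 3280 — total 4702
Group 2: 11000 * 0.99 = 10890
Group 3: 8300 * 0.966 = 8018
Group 4: 2800 * 0.971 = 2719
Group 5: 6600 * 0.968 + 4800 * 0.403 = 6389 + 1934 = 8323
Giving 4702 / 10890 / 8018 / 2719 / 8323.
Period 2.
Births: 8018 * 0.508 = 4073 ; 2719 * 0.497 = 1351 — total 5424
Group 2: 4702 * 0.99 = 4655
Group 3: 10890 * 0.966 = 10520
Group 4: 8018 * 0.971 = 7785
Group 5: 2719 * 0.968 + 8323 * 0.403 = 2632 + 3354 = 5986
Giving 5424 / 4655 / 10520 / 7785 / 5986.
Period 3.
Births: 10520 * 0.508 = 5344 ; 7785 * 0.497 = 3869 — total 9213
Group 2: 5424 * 0.99 = 5370
Group 3: 4655 * 0.966 = 4497
Group 4: 10520 * 0.971 = 10215
Group 5: 7785 * 0.968 + 5986 * 0.403 = 7536 + 2412 = 9948
Giving 9213 / 5370 / 4497 / 10215 / 9948.
Scenario B total after 3 periods: 39243
Difference B − A = 39243 − 38610 = 633

633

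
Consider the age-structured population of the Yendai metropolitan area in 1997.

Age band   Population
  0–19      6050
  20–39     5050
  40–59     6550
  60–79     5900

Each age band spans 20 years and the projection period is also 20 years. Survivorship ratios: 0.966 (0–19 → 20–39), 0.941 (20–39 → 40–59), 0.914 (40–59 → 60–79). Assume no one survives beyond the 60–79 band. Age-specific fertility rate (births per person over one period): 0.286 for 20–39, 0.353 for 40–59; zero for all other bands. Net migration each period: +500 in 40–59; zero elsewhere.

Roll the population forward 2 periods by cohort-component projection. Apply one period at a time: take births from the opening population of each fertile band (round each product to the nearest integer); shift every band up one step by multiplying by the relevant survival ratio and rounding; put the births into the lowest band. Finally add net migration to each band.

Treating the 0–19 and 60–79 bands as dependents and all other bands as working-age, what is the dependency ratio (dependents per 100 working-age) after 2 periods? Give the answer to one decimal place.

86.5

(Bands numbered youngest = 1 to oldest = 4.)
— Period 1 —
Births: 5050 × 0.286 = 1444  |  6550 × 0.353 = 2312 → total 3756
Band 2: 6050 × 0.966 = 5844
Band 3: 5050 × 0.941 = 4752
Band 4: 6550 × 0.914 = 5987
Net migration: Band 3 + 500 → 5252
Population now: 0–19=3756, 20–39=5844, 40–59=5252, 60–79=5987
— Period 2 —
Births: 5844 × 0.286 = 1671  |  5252 × 0.353 = 1854 → total 3525
Band 2: 3756 × 0.966 = 3628
Band 3: 5844 × 0.941 = 5499
Band 4: 5252 × 0.914 = 4800
Net migration: Band 3 + 500 → 5999
Population now: 0–19=3525, 20–39=3628, 40–59=5999, 60–79=4800
Dependents (band 0–19 + band 60–79) = 3525 + 4800 = 8325; working-age = 9627; ratio = 8325/9627 × 100 = 86.5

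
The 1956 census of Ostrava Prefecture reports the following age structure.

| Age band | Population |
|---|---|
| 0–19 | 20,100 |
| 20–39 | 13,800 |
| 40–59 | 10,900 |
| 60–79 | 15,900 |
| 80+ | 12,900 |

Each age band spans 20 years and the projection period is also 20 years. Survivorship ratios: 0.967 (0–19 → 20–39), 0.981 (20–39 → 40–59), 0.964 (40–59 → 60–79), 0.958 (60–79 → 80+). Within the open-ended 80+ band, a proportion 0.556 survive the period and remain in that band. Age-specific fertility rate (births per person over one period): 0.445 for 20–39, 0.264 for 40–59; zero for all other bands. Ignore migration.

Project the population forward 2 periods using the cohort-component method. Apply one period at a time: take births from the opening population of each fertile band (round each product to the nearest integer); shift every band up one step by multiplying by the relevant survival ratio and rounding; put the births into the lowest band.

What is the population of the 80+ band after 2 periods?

22524

After projecting period 1:
Births: 13800 × 0.445 = 6141, 10900 × 0.264 = 2878 — total 9019
20–39: 20100 × 0.967 = 19437
40–59: 13800 × 0.981 = 13538
60–79: 10900 × 0.964 = 10508
80+: 15900 × 0.958 + 12900 × 0.556 = 15232 + 7172 = 22404
End of period: [9019, 19437, 13538, 10508, 22404]
After projecting period 2:
Births: 19437 × 0.445 = 8649, 13538 × 0.264 = 3574 — total 12223
20–39: 9019 × 0.967 = 8721
40–59: 19437 × 0.981 = 19068
60–79: 13538 × 0.964 = 13051
80+: 10508 × 0.958 + 22404 × 0.556 = 10067 + 12457 = 22524
End of period: [12223, 8721, 19068, 13051, 22524]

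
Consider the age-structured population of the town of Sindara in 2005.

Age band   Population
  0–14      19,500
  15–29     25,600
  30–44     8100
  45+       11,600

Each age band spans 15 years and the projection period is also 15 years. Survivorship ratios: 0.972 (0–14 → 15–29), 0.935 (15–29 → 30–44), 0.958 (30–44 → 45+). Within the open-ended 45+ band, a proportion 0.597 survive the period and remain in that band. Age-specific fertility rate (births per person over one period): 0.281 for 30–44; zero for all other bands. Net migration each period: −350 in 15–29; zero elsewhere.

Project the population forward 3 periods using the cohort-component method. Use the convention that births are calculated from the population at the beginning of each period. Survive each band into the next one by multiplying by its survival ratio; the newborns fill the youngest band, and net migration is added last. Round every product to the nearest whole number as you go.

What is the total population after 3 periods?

48405

(Groups numbered youngest = 1 to oldest = 4.)
After projecting period 1:
Births: 8100 × 0.281 = 2276
Group 2: 19500 × 0.972 = 18954
Group 3: 25600 × 0.935 = 23936
Group 4: 8100 × 0.958 + 11600 × 0.597 = 7760 + 6925 = 14685
Net migration: Group 2 − 350 → 18604
End of period: [2276, 18604, 23936, 14685]
After projecting period 2:
Births: 23936 × 0.281 = 6726
Group 2: 2276 × 0.972 = 2212
Group 3: 18604 × 0.935 = 17395
Group 4: 23936 × 0.958 + 14685 × 0.597 = 22931 + 8767 = 31698
Net migration: Group 2 − 350 → 1862
End of period: [6726, 1862, 17395, 31698]
After projecting period 3:
Births: 17395 × 0.281 = 4888
Group 2: 6726 × 0.972 = 6538
Group 3: 1862 × 0.935 = 1741
Group 4: 17395 × 0.958 + 31698 × 0.597 = 16664 + 18924 = 35588
Net migration: Group 2 − 350 → 6188
End of period: [4888, 6188, 1741, 35588]
Total after period 3: 4888 + 6188 + 1741 + 35588 = 48405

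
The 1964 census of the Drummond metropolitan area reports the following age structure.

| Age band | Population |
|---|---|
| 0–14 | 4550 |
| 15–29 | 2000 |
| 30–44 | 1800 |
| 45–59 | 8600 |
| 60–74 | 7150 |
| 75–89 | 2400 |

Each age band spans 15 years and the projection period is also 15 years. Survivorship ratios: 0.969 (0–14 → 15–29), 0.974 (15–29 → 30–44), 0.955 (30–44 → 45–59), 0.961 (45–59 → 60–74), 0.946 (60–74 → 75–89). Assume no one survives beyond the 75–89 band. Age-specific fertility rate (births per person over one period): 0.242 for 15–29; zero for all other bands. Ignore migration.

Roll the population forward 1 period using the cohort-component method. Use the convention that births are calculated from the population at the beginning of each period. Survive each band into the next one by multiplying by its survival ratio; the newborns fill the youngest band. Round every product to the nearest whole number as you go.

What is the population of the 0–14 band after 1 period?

484

Period 1:
Births: 2000 * 0.242 = 484
15–29: 4550 * 0.969 = 4409
30–44: 2000 * 0.974 = 1948
45–59: 1800 * 0.955 = 1719
60–74: 8600 * 0.961 = 8265
75–89: 7150 * 0.946 = 6764
→ [484, 4409, 1948, 1719, 8265, 6764]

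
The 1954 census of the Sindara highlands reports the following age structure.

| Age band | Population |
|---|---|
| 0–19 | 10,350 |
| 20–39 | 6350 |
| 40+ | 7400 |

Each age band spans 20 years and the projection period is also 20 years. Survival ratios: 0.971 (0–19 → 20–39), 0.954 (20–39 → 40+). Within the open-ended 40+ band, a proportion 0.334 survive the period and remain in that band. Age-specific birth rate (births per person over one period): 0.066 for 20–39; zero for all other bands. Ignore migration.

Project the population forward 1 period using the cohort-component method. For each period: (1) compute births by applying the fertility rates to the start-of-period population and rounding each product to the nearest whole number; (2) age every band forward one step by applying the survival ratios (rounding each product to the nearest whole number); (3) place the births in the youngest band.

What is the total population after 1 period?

18999

(Groups numbered youngest = 1 to oldest = 3.)
After projecting period 1:
Births: 6350 × 0.066 = 419
Group 2: 10350 × 0.971 = 10050
Group 3: 6350 × 0.954 + 7400 × 0.334 = 6058 + 2472 = 8530
End of period: [419, 10050, 8530]
Total after period 1: 419 + 10050 + 8530 = 18999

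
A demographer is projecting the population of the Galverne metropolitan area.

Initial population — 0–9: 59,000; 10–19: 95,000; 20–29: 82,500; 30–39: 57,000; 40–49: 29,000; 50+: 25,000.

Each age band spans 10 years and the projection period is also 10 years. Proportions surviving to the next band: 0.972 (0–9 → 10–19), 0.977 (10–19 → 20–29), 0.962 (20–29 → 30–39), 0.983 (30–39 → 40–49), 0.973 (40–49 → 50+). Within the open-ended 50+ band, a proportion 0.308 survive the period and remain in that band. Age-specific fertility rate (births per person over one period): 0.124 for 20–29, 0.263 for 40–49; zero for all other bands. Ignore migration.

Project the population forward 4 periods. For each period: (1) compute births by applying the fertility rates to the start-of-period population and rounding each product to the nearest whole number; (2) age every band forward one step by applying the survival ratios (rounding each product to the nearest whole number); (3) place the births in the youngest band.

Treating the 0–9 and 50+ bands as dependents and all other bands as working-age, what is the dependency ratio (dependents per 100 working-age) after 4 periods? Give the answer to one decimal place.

Let group 1 be 0–9 through group 6 = 50+.
Period 1:
Births: 82500 × 0.124 = 10230  |  29000 × 0.263 = 7627 — total 17857
Group 2: 59000 × 0.972 = 57348
Group 3: 95000 × 0.977 = 92815
Group 4: 82500 × 0.962 = 79365
Group 5: 57000 × 0.983 = 56031
Group 6: 29000 × 0.973 + 25000 × 0.308 = 28217 + 7700 = 35917
Giving 17857 / 57348 / 92815 / 79365 / 56031 / 35917.
Period 2:
Births: 92815 × 0.124 = 11509  |  56031 × 0.263 = 14736 — total 26245
Group 2: 17857 × 0.972 = 17357
Group 3: 57348 × 0.977 = 56029
Group 4: 92815 × 0.962 = 89288
Group 5: 79365 × 0.983 = 78016
Group 6: 56031 × 0.973 + 35917 × 0.308 = 54518 + 11062 = 65580
Giving 26245 / 17357 / 56029 / 89288 / 78016 / 65580.
Period 3:
Births: 56029 × 0.124 = 6948  |  78016 × 0.263 = 20518 — total 27466
Group 2: 26245 × 0.972 = 25510
Group 3: 17357 × 0.977 = 16958
Group 4: 56029 × 0.962 = 53900
Group 5: 89288 × 0.983 = 87770
Group 6: 78016 × 0.973 + 65580 × 0.308 = 75910 + 20199 = 96109
Giving 27466 / 25510 / 16958 / 53900 / 87770 / 96109.
Period 4:
Births: 16958 × 0.124 = 2103  |  87770 × 0.263 = 23084 — total 25187
Group 2: 27466 × 0.972 = 26697
Group 3: 25510 × 0.977 = 24923
Group 4: 16958 × 0.962 = 16314
Group 5: 53900 × 0.983 = 52984
Group 6: 87770 × 0.973 + 96109 × 0.308 = 85400 + 29602 = 115002
Giving 25187 / 26697 / 24923 / 16314 / 52984 / 115002.
Dependents (band 0–9 + band 50+) = 25187 + 115002 = 140189; working-age = 120918; ratio = 140189/120918 × 100 = 115.9

115.9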